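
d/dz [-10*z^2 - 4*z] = -20*z - 4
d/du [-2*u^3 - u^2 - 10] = 2*u*(-3*u - 1)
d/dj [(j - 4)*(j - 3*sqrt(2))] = 2*j - 3*sqrt(2) - 4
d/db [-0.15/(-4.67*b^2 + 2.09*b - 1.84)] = (0.3135 - 1.401*b)/(4.67*b^2 - 2.09*b + 1.84)^2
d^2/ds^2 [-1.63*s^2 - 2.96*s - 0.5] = -3.26000000000000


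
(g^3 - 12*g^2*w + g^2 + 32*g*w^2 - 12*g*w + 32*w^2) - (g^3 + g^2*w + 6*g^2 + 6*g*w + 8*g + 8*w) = -13*g^2*w - 5*g^2 + 32*g*w^2 - 18*g*w - 8*g + 32*w^2 - 8*w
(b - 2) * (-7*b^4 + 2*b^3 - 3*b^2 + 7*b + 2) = -7*b^5 + 16*b^4 - 7*b^3 + 13*b^2 - 12*b - 4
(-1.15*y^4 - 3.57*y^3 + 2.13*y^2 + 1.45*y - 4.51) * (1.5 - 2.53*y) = 2.9095*y^5 + 7.3071*y^4 - 10.7439*y^3 - 0.4735*y^2 + 13.5853*y - 6.765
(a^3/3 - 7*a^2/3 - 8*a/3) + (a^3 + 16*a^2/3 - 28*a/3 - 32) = 4*a^3/3 + 3*a^2 - 12*a - 32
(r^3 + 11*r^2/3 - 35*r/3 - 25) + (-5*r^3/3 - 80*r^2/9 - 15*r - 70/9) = -2*r^3/3 - 47*r^2/9 - 80*r/3 - 295/9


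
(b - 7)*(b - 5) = b^2 - 12*b + 35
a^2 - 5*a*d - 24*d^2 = (a - 8*d)*(a + 3*d)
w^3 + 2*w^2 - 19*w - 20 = (w - 4)*(w + 1)*(w + 5)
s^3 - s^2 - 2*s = s*(s - 2)*(s + 1)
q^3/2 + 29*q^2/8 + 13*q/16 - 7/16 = (q/2 + 1/4)*(q - 1/4)*(q + 7)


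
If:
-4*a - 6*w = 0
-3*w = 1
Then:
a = 1/2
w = -1/3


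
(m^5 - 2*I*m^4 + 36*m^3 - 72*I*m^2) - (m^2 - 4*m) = m^5 - 2*I*m^4 + 36*m^3 - m^2 - 72*I*m^2 + 4*m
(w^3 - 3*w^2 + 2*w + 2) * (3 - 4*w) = -4*w^4 + 15*w^3 - 17*w^2 - 2*w + 6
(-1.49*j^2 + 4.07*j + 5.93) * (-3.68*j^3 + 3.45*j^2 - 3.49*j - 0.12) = 5.4832*j^5 - 20.1181*j^4 - 2.5808*j^3 + 6.433*j^2 - 21.1841*j - 0.7116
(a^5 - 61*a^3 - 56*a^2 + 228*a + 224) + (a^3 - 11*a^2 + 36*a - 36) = a^5 - 60*a^3 - 67*a^2 + 264*a + 188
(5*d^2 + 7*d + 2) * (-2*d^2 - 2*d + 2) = -10*d^4 - 24*d^3 - 8*d^2 + 10*d + 4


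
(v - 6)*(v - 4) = v^2 - 10*v + 24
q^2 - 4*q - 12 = (q - 6)*(q + 2)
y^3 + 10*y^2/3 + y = y*(y + 1/3)*(y + 3)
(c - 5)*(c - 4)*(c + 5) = c^3 - 4*c^2 - 25*c + 100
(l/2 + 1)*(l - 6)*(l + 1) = l^3/2 - 3*l^2/2 - 8*l - 6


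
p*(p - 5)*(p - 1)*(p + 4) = p^4 - 2*p^3 - 19*p^2 + 20*p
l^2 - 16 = (l - 4)*(l + 4)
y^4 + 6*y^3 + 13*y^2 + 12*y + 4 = (y + 1)^2*(y + 2)^2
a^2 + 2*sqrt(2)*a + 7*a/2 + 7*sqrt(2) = (a + 7/2)*(a + 2*sqrt(2))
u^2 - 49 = (u - 7)*(u + 7)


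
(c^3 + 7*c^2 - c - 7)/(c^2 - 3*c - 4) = (c^2 + 6*c - 7)/(c - 4)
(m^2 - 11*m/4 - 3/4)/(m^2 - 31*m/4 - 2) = (m - 3)/(m - 8)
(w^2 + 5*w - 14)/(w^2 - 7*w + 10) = (w + 7)/(w - 5)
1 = 1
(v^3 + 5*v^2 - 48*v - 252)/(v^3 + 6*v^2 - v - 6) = (v^2 - v - 42)/(v^2 - 1)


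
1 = 1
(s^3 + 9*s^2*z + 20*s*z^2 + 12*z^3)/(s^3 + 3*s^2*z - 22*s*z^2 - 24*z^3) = (-s - 2*z)/(-s + 4*z)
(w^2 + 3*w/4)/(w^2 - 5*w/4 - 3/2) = w/(w - 2)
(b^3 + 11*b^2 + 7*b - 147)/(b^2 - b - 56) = (b^2 + 4*b - 21)/(b - 8)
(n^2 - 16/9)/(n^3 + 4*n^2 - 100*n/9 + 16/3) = (3*n + 4)/(3*n^2 + 16*n - 12)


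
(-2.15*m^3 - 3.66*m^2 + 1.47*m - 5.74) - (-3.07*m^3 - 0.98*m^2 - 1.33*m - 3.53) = 0.92*m^3 - 2.68*m^2 + 2.8*m - 2.21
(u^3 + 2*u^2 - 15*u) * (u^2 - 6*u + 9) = u^5 - 4*u^4 - 18*u^3 + 108*u^2 - 135*u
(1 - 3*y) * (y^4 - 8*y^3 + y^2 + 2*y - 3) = -3*y^5 + 25*y^4 - 11*y^3 - 5*y^2 + 11*y - 3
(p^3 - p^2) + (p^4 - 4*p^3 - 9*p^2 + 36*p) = p^4 - 3*p^3 - 10*p^2 + 36*p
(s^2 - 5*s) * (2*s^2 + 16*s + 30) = 2*s^4 + 6*s^3 - 50*s^2 - 150*s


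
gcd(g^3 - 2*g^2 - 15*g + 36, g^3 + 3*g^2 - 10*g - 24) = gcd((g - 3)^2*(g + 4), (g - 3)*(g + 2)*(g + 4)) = g^2 + g - 12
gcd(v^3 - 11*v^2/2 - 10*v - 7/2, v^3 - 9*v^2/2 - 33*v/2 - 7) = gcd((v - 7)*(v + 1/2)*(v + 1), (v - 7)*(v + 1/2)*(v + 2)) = v^2 - 13*v/2 - 7/2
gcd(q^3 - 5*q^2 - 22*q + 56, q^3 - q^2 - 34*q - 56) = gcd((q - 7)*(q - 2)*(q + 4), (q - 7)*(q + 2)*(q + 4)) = q^2 - 3*q - 28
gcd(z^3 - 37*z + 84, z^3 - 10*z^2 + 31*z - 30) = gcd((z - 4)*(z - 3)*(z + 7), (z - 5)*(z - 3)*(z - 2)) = z - 3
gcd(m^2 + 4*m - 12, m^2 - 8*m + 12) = m - 2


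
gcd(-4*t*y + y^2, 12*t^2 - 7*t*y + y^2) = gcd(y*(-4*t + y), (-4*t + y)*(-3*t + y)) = -4*t + y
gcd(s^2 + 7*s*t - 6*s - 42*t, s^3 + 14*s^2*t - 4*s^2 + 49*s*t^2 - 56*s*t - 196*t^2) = s + 7*t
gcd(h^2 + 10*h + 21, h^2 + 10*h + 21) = h^2 + 10*h + 21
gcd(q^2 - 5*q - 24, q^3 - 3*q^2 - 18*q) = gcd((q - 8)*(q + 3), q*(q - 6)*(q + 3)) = q + 3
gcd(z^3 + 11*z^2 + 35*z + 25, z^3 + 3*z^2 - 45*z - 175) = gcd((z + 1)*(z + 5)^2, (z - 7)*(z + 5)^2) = z^2 + 10*z + 25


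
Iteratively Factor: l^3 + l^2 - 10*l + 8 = (l - 2)*(l^2 + 3*l - 4) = (l - 2)*(l - 1)*(l + 4)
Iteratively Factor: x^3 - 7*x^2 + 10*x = (x - 5)*(x^2 - 2*x) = (x - 5)*(x - 2)*(x)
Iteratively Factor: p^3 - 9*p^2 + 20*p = (p - 4)*(p^2 - 5*p) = p*(p - 4)*(p - 5)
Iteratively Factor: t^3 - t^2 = (t - 1)*(t^2) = t*(t - 1)*(t)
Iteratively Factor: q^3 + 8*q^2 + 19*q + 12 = (q + 1)*(q^2 + 7*q + 12) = (q + 1)*(q + 4)*(q + 3)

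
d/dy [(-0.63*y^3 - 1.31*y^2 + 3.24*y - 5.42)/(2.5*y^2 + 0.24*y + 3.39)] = (-1.575*y^4 - 0.3024*y^3 - 14.8215*y^2 + 18.2182*y + 12.2844)/(6.25*y^4 + 1.2*y^3 + 17.0076*y^2 + 1.6272*y + 11.4921)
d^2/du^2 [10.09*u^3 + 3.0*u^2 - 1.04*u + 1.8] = 60.54*u + 6.0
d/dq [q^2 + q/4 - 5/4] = 2*q + 1/4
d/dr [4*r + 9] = 4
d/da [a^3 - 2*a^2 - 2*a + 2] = 3*a^2 - 4*a - 2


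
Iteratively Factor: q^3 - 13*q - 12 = (q - 4)*(q^2 + 4*q + 3) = (q - 4)*(q + 3)*(q + 1)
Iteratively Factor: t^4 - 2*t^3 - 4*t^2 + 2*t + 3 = (t - 3)*(t^3 + t^2 - t - 1) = (t - 3)*(t + 1)*(t^2 - 1) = (t - 3)*(t + 1)^2*(t - 1)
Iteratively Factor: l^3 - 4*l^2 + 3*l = (l - 1)*(l^2 - 3*l) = l*(l - 1)*(l - 3)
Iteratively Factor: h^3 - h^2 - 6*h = (h + 2)*(h^2 - 3*h) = h*(h + 2)*(h - 3)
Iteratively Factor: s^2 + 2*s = (s + 2)*(s)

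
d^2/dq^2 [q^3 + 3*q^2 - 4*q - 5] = 6*q + 6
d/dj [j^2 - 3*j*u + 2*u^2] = 2*j - 3*u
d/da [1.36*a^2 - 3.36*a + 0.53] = 2.72*a - 3.36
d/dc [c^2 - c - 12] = 2*c - 1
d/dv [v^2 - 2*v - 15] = 2*v - 2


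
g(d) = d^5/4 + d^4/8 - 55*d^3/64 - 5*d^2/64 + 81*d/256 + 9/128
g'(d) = 5*d^4/4 + d^3/2 - 165*d^2/64 - 5*d/32 + 81/256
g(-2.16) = -1.35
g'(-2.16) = 10.80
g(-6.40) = -2254.51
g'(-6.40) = 1861.80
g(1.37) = -0.21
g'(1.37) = 0.95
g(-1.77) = 0.91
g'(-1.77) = 2.01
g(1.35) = -0.22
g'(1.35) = 0.79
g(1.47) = -0.06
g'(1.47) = 1.94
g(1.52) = 0.05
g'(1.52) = 2.55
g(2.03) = 3.94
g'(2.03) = 14.79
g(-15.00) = -180637.49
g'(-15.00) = 61016.33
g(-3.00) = -29.00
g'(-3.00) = 65.33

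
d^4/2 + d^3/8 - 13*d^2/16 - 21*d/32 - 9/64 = (d/2 + 1/4)*(d - 3/2)*(d + 1/2)*(d + 3/4)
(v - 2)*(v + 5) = v^2 + 3*v - 10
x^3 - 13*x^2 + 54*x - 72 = (x - 6)*(x - 4)*(x - 3)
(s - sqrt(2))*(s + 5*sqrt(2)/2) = s^2 + 3*sqrt(2)*s/2 - 5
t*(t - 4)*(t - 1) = t^3 - 5*t^2 + 4*t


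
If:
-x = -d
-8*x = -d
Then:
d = 0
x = 0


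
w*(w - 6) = w^2 - 6*w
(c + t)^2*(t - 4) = c^2*t - 4*c^2 + 2*c*t^2 - 8*c*t + t^3 - 4*t^2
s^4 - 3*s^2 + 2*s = s*(s - 1)^2*(s + 2)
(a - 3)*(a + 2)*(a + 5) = a^3 + 4*a^2 - 11*a - 30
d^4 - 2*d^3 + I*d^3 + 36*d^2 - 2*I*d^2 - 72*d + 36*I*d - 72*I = (d - 2)*(d - 6*I)*(d + I)*(d + 6*I)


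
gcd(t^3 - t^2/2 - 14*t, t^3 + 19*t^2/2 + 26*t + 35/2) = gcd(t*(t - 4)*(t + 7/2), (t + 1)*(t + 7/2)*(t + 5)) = t + 7/2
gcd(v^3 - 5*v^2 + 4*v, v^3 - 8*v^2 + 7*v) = v^2 - v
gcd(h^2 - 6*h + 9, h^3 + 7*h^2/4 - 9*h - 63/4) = h - 3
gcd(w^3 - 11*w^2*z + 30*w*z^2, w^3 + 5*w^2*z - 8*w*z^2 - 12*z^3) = 1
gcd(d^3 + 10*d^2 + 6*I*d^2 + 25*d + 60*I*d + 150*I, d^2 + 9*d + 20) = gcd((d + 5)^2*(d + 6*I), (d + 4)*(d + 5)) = d + 5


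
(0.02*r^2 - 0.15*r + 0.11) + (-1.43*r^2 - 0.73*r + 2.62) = -1.41*r^2 - 0.88*r + 2.73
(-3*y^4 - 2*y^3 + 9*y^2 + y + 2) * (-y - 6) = 3*y^5 + 20*y^4 + 3*y^3 - 55*y^2 - 8*y - 12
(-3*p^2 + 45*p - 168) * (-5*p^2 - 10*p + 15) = 15*p^4 - 195*p^3 + 345*p^2 + 2355*p - 2520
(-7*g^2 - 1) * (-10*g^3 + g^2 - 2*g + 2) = 70*g^5 - 7*g^4 + 24*g^3 - 15*g^2 + 2*g - 2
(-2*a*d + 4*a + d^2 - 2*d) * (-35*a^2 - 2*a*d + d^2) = 70*a^3*d - 140*a^3 - 31*a^2*d^2 + 62*a^2*d - 4*a*d^3 + 8*a*d^2 + d^4 - 2*d^3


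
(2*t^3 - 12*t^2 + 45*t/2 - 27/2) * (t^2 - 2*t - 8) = 2*t^5 - 16*t^4 + 61*t^3/2 + 75*t^2/2 - 153*t + 108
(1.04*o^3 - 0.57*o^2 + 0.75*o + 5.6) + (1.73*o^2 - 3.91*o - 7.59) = 1.04*o^3 + 1.16*o^2 - 3.16*o - 1.99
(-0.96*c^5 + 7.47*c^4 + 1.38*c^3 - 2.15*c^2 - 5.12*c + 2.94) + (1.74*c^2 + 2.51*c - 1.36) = -0.96*c^5 + 7.47*c^4 + 1.38*c^3 - 0.41*c^2 - 2.61*c + 1.58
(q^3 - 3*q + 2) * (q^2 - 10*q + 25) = q^5 - 10*q^4 + 22*q^3 + 32*q^2 - 95*q + 50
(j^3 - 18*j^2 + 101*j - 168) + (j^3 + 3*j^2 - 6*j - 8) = 2*j^3 - 15*j^2 + 95*j - 176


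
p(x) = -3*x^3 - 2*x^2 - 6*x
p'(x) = -9*x^2 - 4*x - 6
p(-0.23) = 1.31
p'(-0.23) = -5.56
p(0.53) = -4.19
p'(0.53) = -10.65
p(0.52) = -4.08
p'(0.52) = -10.51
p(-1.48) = 14.22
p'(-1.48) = -19.79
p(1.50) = -23.62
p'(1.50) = -32.25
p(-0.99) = 6.89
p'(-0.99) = -10.86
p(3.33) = -152.94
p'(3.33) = -119.12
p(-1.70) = 19.16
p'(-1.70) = -25.21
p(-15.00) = 9765.00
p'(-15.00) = -1971.00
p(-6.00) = 612.00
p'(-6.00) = -306.00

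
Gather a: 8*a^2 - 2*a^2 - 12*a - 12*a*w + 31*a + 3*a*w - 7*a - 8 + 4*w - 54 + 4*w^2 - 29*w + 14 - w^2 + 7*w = 6*a^2 + a*(12 - 9*w) + 3*w^2 - 18*w - 48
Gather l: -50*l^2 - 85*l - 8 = -50*l^2 - 85*l - 8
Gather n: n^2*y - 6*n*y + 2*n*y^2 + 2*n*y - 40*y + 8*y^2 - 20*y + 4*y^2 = n^2*y + n*(2*y^2 - 4*y) + 12*y^2 - 60*y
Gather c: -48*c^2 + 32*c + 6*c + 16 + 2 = -48*c^2 + 38*c + 18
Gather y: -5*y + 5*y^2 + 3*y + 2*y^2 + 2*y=7*y^2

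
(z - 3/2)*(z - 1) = z^2 - 5*z/2 + 3/2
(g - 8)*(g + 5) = g^2 - 3*g - 40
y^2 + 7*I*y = y*(y + 7*I)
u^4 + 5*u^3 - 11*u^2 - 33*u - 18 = (u - 3)*(u + 1)^2*(u + 6)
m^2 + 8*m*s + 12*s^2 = (m + 2*s)*(m + 6*s)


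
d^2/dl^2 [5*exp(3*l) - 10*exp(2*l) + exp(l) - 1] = (45*exp(2*l) - 40*exp(l) + 1)*exp(l)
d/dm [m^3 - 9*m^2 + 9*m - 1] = 3*m^2 - 18*m + 9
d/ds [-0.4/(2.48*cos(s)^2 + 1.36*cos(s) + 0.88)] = -(1.984*cos(s) + 0.544)*sin(s)/(2.48*cos(s)^2 + 1.36*cos(s) + 0.88)^2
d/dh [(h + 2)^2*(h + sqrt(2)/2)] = (h + 2)*(3*h + sqrt(2) + 2)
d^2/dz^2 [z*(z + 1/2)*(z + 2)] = 6*z + 5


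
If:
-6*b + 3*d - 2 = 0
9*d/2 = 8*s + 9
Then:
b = 8*s/9 + 2/3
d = 16*s/9 + 2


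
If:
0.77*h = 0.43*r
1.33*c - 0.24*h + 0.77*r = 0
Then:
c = -0.478175959378967*r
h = 0.558441558441558*r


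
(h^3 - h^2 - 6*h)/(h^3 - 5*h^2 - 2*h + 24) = h/(h - 4)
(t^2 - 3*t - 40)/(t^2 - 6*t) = (t^2 - 3*t - 40)/(t*(t - 6))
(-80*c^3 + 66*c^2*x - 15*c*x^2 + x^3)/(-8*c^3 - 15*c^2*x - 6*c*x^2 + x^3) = (10*c^2 - 7*c*x + x^2)/(c^2 + 2*c*x + x^2)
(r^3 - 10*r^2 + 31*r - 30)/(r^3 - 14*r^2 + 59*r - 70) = (r - 3)/(r - 7)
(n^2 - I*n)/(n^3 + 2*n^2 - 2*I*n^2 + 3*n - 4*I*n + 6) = n*(n - I)/(n^3 + 2*n^2*(1 - I) + n*(3 - 4*I) + 6)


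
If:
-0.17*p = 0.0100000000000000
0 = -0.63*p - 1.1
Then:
No Solution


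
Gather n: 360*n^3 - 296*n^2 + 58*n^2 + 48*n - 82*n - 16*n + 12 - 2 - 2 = 360*n^3 - 238*n^2 - 50*n + 8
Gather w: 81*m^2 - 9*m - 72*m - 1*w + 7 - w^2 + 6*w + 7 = 81*m^2 - 81*m - w^2 + 5*w + 14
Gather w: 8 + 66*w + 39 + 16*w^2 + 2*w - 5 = 16*w^2 + 68*w + 42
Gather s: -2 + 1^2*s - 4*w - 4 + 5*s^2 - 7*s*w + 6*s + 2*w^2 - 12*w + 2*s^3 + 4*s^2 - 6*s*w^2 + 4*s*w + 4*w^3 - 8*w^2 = 2*s^3 + 9*s^2 + s*(-6*w^2 - 3*w + 7) + 4*w^3 - 6*w^2 - 16*w - 6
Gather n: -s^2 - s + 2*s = -s^2 + s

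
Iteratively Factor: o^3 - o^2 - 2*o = (o - 2)*(o^2 + o) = o*(o - 2)*(o + 1)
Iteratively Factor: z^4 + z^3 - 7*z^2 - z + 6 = (z - 1)*(z^3 + 2*z^2 - 5*z - 6) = (z - 1)*(z + 1)*(z^2 + z - 6) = (z - 1)*(z + 1)*(z + 3)*(z - 2)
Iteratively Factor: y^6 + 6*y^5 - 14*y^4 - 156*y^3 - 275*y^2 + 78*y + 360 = (y - 5)*(y^5 + 11*y^4 + 41*y^3 + 49*y^2 - 30*y - 72) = (y - 5)*(y + 4)*(y^4 + 7*y^3 + 13*y^2 - 3*y - 18) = (y - 5)*(y + 3)*(y + 4)*(y^3 + 4*y^2 + y - 6) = (y - 5)*(y + 2)*(y + 3)*(y + 4)*(y^2 + 2*y - 3) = (y - 5)*(y - 1)*(y + 2)*(y + 3)*(y + 4)*(y + 3)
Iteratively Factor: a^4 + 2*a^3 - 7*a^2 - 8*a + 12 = (a + 2)*(a^3 - 7*a + 6) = (a - 2)*(a + 2)*(a^2 + 2*a - 3) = (a - 2)*(a + 2)*(a + 3)*(a - 1)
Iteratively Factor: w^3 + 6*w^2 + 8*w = (w)*(w^2 + 6*w + 8) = w*(w + 4)*(w + 2)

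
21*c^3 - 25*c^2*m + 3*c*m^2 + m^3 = (-3*c + m)*(-c + m)*(7*c + m)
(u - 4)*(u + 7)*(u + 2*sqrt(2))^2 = u^4 + 3*u^3 + 4*sqrt(2)*u^3 - 20*u^2 + 12*sqrt(2)*u^2 - 112*sqrt(2)*u + 24*u - 224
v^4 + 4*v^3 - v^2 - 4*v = v*(v - 1)*(v + 1)*(v + 4)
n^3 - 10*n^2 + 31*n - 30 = (n - 5)*(n - 3)*(n - 2)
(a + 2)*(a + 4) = a^2 + 6*a + 8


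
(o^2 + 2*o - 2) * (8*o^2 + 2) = 8*o^4 + 16*o^3 - 14*o^2 + 4*o - 4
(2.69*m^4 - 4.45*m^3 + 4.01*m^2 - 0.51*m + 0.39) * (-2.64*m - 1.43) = -7.1016*m^5 + 7.9013*m^4 - 4.2229*m^3 - 4.3879*m^2 - 0.3003*m - 0.5577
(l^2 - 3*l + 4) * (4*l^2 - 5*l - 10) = 4*l^4 - 17*l^3 + 21*l^2 + 10*l - 40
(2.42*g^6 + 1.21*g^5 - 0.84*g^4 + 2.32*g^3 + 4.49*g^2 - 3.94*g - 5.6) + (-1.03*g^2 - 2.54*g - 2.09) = 2.42*g^6 + 1.21*g^5 - 0.84*g^4 + 2.32*g^3 + 3.46*g^2 - 6.48*g - 7.69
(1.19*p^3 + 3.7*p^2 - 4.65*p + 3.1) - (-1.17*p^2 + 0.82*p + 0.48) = 1.19*p^3 + 4.87*p^2 - 5.47*p + 2.62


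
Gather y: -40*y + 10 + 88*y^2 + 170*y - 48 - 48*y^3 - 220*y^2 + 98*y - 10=-48*y^3 - 132*y^2 + 228*y - 48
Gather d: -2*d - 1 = -2*d - 1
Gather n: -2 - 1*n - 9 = -n - 11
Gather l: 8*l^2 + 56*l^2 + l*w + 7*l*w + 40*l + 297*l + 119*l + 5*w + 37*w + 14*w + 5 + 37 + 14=64*l^2 + l*(8*w + 456) + 56*w + 56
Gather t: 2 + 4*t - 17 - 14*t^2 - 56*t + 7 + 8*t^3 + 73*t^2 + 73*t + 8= 8*t^3 + 59*t^2 + 21*t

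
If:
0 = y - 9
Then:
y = 9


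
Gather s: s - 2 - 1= s - 3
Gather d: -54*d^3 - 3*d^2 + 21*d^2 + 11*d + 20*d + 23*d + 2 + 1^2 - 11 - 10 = -54*d^3 + 18*d^2 + 54*d - 18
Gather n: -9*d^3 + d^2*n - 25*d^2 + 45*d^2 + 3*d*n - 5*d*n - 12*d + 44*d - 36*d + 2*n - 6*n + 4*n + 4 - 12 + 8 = -9*d^3 + 20*d^2 - 4*d + n*(d^2 - 2*d)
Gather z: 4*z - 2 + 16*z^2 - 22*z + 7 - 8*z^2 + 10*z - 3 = 8*z^2 - 8*z + 2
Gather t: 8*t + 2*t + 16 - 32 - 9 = 10*t - 25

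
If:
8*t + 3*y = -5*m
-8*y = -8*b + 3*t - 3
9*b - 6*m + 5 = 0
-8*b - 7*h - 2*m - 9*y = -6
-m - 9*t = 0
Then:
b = -2011/4041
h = 43961/28287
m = 39/449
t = -13/1347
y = -481/4041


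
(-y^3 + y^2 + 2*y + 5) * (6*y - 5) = -6*y^4 + 11*y^3 + 7*y^2 + 20*y - 25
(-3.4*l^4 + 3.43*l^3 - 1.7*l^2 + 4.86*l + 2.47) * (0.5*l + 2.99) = -1.7*l^5 - 8.451*l^4 + 9.4057*l^3 - 2.653*l^2 + 15.7664*l + 7.3853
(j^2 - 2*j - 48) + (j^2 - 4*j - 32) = 2*j^2 - 6*j - 80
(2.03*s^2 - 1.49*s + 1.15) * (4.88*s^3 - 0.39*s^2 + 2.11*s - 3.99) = 9.9064*s^5 - 8.0629*s^4 + 10.4764*s^3 - 11.6921*s^2 + 8.3716*s - 4.5885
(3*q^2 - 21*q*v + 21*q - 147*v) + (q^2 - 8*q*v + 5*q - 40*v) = 4*q^2 - 29*q*v + 26*q - 187*v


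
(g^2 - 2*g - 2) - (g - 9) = g^2 - 3*g + 7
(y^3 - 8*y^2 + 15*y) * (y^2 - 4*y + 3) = y^5 - 12*y^4 + 50*y^3 - 84*y^2 + 45*y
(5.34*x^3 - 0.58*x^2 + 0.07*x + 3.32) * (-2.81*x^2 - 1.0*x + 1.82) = -15.0054*x^5 - 3.7102*x^4 + 10.1021*x^3 - 10.4548*x^2 - 3.1926*x + 6.0424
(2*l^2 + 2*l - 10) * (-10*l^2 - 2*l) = -20*l^4 - 24*l^3 + 96*l^2 + 20*l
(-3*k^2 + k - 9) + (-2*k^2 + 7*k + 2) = -5*k^2 + 8*k - 7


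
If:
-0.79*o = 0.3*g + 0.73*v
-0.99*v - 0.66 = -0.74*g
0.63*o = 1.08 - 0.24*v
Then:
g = -1.72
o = 2.46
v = -1.95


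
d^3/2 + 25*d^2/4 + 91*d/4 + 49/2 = (d/2 + 1)*(d + 7/2)*(d + 7)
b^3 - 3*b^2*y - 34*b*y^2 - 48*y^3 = (b - 8*y)*(b + 2*y)*(b + 3*y)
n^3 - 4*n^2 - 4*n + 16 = (n - 4)*(n - 2)*(n + 2)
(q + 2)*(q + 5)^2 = q^3 + 12*q^2 + 45*q + 50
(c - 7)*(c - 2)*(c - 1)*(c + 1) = c^4 - 9*c^3 + 13*c^2 + 9*c - 14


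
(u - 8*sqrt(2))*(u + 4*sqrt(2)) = u^2 - 4*sqrt(2)*u - 64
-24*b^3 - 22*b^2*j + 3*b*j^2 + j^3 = (-4*b + j)*(b + j)*(6*b + j)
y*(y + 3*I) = y^2 + 3*I*y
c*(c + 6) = c^2 + 6*c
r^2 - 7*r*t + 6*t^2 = (r - 6*t)*(r - t)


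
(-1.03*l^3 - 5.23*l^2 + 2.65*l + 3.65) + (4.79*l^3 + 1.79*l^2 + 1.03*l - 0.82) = 3.76*l^3 - 3.44*l^2 + 3.68*l + 2.83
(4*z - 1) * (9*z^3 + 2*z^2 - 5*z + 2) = 36*z^4 - z^3 - 22*z^2 + 13*z - 2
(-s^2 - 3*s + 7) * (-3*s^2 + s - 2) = 3*s^4 + 8*s^3 - 22*s^2 + 13*s - 14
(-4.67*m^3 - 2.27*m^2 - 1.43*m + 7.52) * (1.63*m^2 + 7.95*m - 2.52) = -7.6121*m^5 - 40.8266*m^4 - 8.609*m^3 + 6.6095*m^2 + 63.3876*m - 18.9504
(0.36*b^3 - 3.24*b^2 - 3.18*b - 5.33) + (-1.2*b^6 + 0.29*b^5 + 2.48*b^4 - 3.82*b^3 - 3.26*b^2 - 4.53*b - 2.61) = -1.2*b^6 + 0.29*b^5 + 2.48*b^4 - 3.46*b^3 - 6.5*b^2 - 7.71*b - 7.94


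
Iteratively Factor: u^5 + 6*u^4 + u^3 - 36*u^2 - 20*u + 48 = (u + 2)*(u^4 + 4*u^3 - 7*u^2 - 22*u + 24) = (u - 2)*(u + 2)*(u^3 + 6*u^2 + 5*u - 12) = (u - 2)*(u - 1)*(u + 2)*(u^2 + 7*u + 12) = (u - 2)*(u - 1)*(u + 2)*(u + 4)*(u + 3)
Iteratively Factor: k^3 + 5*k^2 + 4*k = (k)*(k^2 + 5*k + 4) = k*(k + 4)*(k + 1)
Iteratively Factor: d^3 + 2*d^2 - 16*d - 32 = (d + 2)*(d^2 - 16) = (d + 2)*(d + 4)*(d - 4)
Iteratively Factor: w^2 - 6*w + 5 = (w - 5)*(w - 1)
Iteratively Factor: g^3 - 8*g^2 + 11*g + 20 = (g + 1)*(g^2 - 9*g + 20) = (g - 4)*(g + 1)*(g - 5)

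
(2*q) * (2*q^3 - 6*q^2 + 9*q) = 4*q^4 - 12*q^3 + 18*q^2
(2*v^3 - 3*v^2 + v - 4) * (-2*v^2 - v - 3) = -4*v^5 + 4*v^4 - 5*v^3 + 16*v^2 + v + 12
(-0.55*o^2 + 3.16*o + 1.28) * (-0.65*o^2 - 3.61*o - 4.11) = 0.3575*o^4 - 0.0685000000000002*o^3 - 9.9791*o^2 - 17.6084*o - 5.2608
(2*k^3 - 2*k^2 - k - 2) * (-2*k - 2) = -4*k^4 + 6*k^2 + 6*k + 4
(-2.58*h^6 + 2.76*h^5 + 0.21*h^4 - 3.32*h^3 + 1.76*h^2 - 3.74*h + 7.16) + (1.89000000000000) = -2.58*h^6 + 2.76*h^5 + 0.21*h^4 - 3.32*h^3 + 1.76*h^2 - 3.74*h + 9.05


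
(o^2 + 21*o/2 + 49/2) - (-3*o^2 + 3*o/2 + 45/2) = 4*o^2 + 9*o + 2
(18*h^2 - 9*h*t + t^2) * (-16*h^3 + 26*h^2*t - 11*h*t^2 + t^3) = -288*h^5 + 612*h^4*t - 448*h^3*t^2 + 143*h^2*t^3 - 20*h*t^4 + t^5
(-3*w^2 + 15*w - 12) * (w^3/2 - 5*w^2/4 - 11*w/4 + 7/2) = -3*w^5/2 + 45*w^4/4 - 33*w^3/2 - 147*w^2/4 + 171*w/2 - 42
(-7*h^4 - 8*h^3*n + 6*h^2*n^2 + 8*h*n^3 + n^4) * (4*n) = -28*h^4*n - 32*h^3*n^2 + 24*h^2*n^3 + 32*h*n^4 + 4*n^5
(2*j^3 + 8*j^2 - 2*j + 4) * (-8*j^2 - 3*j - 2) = -16*j^5 - 70*j^4 - 12*j^3 - 42*j^2 - 8*j - 8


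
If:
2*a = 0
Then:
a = 0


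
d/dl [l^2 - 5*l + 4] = 2*l - 5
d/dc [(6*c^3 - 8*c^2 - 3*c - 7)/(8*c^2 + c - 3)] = 2*(24*c^4 + 6*c^3 - 19*c^2 + 80*c + 8)/(64*c^4 + 16*c^3 - 47*c^2 - 6*c + 9)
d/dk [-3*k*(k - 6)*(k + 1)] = -9*k^2 + 30*k + 18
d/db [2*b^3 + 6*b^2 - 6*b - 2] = 6*b^2 + 12*b - 6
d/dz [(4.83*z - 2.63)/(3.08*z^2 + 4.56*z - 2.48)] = (-14.8764*z^2 + 16.2008*z + 0.0143999999999984)/(9.4864*z^4 + 28.0896*z^3 + 5.5168*z^2 - 22.6176*z + 6.1504)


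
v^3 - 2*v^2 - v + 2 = (v - 2)*(v - 1)*(v + 1)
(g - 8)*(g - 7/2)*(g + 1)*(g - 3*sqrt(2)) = g^4 - 21*g^3/2 - 3*sqrt(2)*g^3 + 33*g^2/2 + 63*sqrt(2)*g^2/2 - 99*sqrt(2)*g/2 + 28*g - 84*sqrt(2)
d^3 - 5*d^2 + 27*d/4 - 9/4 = (d - 3)*(d - 3/2)*(d - 1/2)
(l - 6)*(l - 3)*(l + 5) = l^3 - 4*l^2 - 27*l + 90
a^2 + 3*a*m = a*(a + 3*m)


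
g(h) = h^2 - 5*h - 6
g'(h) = 2*h - 5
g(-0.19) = -5.01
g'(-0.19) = -5.38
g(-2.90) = 16.91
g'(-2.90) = -10.80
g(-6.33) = 65.72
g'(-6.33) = -17.66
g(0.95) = -9.85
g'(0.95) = -3.10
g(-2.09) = 8.82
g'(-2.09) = -9.18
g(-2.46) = 12.35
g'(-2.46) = -9.92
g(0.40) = -7.84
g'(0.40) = -4.20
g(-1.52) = 3.91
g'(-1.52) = -8.04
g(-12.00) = 198.00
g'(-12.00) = -29.00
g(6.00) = 0.00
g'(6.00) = 7.00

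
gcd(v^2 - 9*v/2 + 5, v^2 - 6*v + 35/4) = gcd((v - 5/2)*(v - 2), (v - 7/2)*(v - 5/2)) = v - 5/2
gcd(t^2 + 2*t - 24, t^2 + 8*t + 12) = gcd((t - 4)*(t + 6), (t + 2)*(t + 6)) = t + 6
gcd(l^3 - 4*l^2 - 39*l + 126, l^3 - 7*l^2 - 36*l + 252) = l^2 - l - 42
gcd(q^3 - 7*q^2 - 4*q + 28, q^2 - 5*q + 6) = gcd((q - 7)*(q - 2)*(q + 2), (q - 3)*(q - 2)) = q - 2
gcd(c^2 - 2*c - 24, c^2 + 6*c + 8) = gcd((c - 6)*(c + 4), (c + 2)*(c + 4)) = c + 4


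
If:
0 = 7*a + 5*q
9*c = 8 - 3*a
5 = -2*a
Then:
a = -5/2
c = 31/18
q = 7/2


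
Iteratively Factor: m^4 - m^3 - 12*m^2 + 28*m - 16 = (m - 1)*(m^3 - 12*m + 16) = (m - 2)*(m - 1)*(m^2 + 2*m - 8) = (m - 2)^2*(m - 1)*(m + 4)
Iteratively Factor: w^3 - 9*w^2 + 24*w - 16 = (w - 4)*(w^2 - 5*w + 4) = (w - 4)^2*(w - 1)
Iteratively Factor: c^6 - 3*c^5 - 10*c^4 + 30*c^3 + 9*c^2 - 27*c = (c - 1)*(c^5 - 2*c^4 - 12*c^3 + 18*c^2 + 27*c) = (c - 3)*(c - 1)*(c^4 + c^3 - 9*c^2 - 9*c) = (c - 3)^2*(c - 1)*(c^3 + 4*c^2 + 3*c) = (c - 3)^2*(c - 1)*(c + 1)*(c^2 + 3*c) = c*(c - 3)^2*(c - 1)*(c + 1)*(c + 3)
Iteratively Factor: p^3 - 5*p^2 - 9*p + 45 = (p - 5)*(p^2 - 9) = (p - 5)*(p + 3)*(p - 3)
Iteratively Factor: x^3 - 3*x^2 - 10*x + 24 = (x - 4)*(x^2 + x - 6) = (x - 4)*(x - 2)*(x + 3)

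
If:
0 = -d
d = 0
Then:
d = 0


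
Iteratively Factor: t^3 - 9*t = (t - 3)*(t^2 + 3*t) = (t - 3)*(t + 3)*(t)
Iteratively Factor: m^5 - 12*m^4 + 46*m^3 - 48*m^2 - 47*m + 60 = (m - 4)*(m^4 - 8*m^3 + 14*m^2 + 8*m - 15) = (m - 4)*(m - 3)*(m^3 - 5*m^2 - m + 5) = (m - 4)*(m - 3)*(m + 1)*(m^2 - 6*m + 5) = (m - 5)*(m - 4)*(m - 3)*(m + 1)*(m - 1)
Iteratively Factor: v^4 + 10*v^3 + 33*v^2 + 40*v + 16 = (v + 1)*(v^3 + 9*v^2 + 24*v + 16) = (v + 1)*(v + 4)*(v^2 + 5*v + 4) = (v + 1)*(v + 4)^2*(v + 1)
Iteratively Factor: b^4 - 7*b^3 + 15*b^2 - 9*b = (b - 3)*(b^3 - 4*b^2 + 3*b) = b*(b - 3)*(b^2 - 4*b + 3) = b*(b - 3)*(b - 1)*(b - 3)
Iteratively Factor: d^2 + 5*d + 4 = (d + 1)*(d + 4)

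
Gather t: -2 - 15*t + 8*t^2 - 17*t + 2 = 8*t^2 - 32*t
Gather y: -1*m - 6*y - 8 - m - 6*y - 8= -2*m - 12*y - 16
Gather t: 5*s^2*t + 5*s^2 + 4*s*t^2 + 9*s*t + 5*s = 5*s^2 + 4*s*t^2 + 5*s + t*(5*s^2 + 9*s)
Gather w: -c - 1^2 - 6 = -c - 7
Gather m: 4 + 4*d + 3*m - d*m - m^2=4*d - m^2 + m*(3 - d) + 4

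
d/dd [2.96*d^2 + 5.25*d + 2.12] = 5.92*d + 5.25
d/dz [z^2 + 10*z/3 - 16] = 2*z + 10/3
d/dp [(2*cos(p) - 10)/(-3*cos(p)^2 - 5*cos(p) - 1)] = 2*(3*sin(p)^2 + 30*cos(p) + 23)*sin(p)/(3*cos(p)^2 + 5*cos(p) + 1)^2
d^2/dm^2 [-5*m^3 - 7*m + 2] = -30*m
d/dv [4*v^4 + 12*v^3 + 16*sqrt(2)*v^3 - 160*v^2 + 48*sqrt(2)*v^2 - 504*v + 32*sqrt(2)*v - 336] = 16*v^3 + 36*v^2 + 48*sqrt(2)*v^2 - 320*v + 96*sqrt(2)*v - 504 + 32*sqrt(2)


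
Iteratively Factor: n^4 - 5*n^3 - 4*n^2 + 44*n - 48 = (n + 3)*(n^3 - 8*n^2 + 20*n - 16) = (n - 2)*(n + 3)*(n^2 - 6*n + 8) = (n - 4)*(n - 2)*(n + 3)*(n - 2)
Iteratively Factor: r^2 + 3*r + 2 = (r + 2)*(r + 1)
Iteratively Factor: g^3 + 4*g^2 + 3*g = (g + 1)*(g^2 + 3*g) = (g + 1)*(g + 3)*(g)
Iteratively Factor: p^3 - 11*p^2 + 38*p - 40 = (p - 5)*(p^2 - 6*p + 8) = (p - 5)*(p - 4)*(p - 2)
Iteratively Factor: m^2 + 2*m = (m)*(m + 2)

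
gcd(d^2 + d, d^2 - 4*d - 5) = d + 1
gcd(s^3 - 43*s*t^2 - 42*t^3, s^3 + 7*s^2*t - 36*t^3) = s + 6*t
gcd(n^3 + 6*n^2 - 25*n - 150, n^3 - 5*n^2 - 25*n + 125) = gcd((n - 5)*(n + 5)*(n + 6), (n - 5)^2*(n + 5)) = n^2 - 25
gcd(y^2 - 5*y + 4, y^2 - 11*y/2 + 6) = y - 4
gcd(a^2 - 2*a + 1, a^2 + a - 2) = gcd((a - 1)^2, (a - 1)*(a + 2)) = a - 1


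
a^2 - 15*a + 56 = (a - 8)*(a - 7)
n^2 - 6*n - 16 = (n - 8)*(n + 2)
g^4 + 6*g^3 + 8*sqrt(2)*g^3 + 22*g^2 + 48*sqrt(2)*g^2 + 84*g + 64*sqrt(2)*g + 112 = (g + 2)*(g + 4)*(g + sqrt(2))*(g + 7*sqrt(2))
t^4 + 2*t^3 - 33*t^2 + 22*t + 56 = (t - 4)*(t - 2)*(t + 1)*(t + 7)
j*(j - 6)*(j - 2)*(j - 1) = j^4 - 9*j^3 + 20*j^2 - 12*j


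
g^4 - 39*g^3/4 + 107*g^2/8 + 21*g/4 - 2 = (g - 8)*(g - 2)*(g - 1/4)*(g + 1/2)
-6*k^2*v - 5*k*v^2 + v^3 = v*(-6*k + v)*(k + v)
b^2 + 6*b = b*(b + 6)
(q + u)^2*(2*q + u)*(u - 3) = 2*q^3*u - 6*q^3 + 5*q^2*u^2 - 15*q^2*u + 4*q*u^3 - 12*q*u^2 + u^4 - 3*u^3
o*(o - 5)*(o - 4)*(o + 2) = o^4 - 7*o^3 + 2*o^2 + 40*o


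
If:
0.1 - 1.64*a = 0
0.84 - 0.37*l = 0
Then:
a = 0.06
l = 2.27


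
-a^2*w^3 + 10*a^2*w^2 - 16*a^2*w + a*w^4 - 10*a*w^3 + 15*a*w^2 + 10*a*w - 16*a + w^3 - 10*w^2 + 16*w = (-a + w)*(w - 8)*(w - 2)*(a*w + 1)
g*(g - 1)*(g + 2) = g^3 + g^2 - 2*g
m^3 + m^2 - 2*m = m*(m - 1)*(m + 2)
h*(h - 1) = h^2 - h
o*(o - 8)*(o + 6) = o^3 - 2*o^2 - 48*o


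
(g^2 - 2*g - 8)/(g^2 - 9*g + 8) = (g^2 - 2*g - 8)/(g^2 - 9*g + 8)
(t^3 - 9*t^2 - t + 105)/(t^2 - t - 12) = (t^2 - 12*t + 35)/(t - 4)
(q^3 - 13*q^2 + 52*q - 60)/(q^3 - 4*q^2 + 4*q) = (q^2 - 11*q + 30)/(q*(q - 2))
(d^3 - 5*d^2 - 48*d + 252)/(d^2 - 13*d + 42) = (d^2 + d - 42)/(d - 7)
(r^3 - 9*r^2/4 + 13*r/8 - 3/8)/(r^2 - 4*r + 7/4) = (4*r^2 - 7*r + 3)/(2*(2*r - 7))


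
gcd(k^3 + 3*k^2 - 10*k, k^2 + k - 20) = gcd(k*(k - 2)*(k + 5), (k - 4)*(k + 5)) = k + 5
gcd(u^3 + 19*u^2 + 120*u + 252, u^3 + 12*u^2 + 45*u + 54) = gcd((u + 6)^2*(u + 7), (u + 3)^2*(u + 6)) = u + 6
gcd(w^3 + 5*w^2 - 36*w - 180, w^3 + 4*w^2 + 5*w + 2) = 1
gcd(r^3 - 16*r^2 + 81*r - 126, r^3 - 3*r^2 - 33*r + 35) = r - 7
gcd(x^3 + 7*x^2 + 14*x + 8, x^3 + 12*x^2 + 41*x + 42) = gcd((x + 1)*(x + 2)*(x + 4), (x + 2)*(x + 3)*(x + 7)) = x + 2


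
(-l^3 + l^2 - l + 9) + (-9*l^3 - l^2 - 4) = -10*l^3 - l + 5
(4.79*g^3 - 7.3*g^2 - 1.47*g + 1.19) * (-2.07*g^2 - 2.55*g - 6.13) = -9.9153*g^5 + 2.8965*g^4 - 7.7048*g^3 + 46.0342*g^2 + 5.9766*g - 7.2947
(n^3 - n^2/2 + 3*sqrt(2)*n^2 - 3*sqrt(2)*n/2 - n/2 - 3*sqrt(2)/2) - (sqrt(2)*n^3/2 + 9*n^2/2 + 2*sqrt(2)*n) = -sqrt(2)*n^3/2 + n^3 - 5*n^2 + 3*sqrt(2)*n^2 - 7*sqrt(2)*n/2 - n/2 - 3*sqrt(2)/2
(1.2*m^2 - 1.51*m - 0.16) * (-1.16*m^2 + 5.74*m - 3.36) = -1.392*m^4 + 8.6396*m^3 - 12.5138*m^2 + 4.1552*m + 0.5376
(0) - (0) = 0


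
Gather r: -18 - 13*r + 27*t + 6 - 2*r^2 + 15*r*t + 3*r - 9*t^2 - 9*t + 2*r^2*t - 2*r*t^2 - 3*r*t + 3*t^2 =r^2*(2*t - 2) + r*(-2*t^2 + 12*t - 10) - 6*t^2 + 18*t - 12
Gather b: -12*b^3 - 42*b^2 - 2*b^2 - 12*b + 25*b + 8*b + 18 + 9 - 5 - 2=-12*b^3 - 44*b^2 + 21*b + 20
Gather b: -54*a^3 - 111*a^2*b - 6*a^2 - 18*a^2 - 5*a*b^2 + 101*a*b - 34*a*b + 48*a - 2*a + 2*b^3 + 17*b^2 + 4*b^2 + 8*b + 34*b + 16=-54*a^3 - 24*a^2 + 46*a + 2*b^3 + b^2*(21 - 5*a) + b*(-111*a^2 + 67*a + 42) + 16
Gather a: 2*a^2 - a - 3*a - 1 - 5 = 2*a^2 - 4*a - 6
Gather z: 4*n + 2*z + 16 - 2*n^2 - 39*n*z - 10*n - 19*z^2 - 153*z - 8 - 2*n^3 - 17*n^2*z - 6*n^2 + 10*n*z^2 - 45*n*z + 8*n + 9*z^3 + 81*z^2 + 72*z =-2*n^3 - 8*n^2 + 2*n + 9*z^3 + z^2*(10*n + 62) + z*(-17*n^2 - 84*n - 79) + 8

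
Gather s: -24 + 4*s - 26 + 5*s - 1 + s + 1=10*s - 50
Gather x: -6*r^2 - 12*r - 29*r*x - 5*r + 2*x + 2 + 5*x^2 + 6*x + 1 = -6*r^2 - 17*r + 5*x^2 + x*(8 - 29*r) + 3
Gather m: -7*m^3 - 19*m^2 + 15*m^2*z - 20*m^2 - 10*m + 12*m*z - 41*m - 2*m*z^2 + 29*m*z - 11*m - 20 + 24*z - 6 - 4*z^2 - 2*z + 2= -7*m^3 + m^2*(15*z - 39) + m*(-2*z^2 + 41*z - 62) - 4*z^2 + 22*z - 24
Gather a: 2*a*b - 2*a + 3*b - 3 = a*(2*b - 2) + 3*b - 3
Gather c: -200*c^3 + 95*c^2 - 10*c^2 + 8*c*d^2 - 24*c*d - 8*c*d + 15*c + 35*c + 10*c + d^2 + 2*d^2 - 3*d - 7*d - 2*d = -200*c^3 + 85*c^2 + c*(8*d^2 - 32*d + 60) + 3*d^2 - 12*d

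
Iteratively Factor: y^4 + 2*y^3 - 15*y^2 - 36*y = (y - 4)*(y^3 + 6*y^2 + 9*y) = (y - 4)*(y + 3)*(y^2 + 3*y) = y*(y - 4)*(y + 3)*(y + 3)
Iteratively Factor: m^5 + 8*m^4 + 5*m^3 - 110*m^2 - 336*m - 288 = (m - 4)*(m^4 + 12*m^3 + 53*m^2 + 102*m + 72) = (m - 4)*(m + 3)*(m^3 + 9*m^2 + 26*m + 24) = (m - 4)*(m + 2)*(m + 3)*(m^2 + 7*m + 12) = (m - 4)*(m + 2)*(m + 3)*(m + 4)*(m + 3)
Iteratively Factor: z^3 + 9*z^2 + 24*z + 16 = (z + 1)*(z^2 + 8*z + 16) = (z + 1)*(z + 4)*(z + 4)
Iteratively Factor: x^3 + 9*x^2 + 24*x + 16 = (x + 4)*(x^2 + 5*x + 4) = (x + 4)^2*(x + 1)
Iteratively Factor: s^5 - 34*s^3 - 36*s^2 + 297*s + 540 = (s + 3)*(s^4 - 3*s^3 - 25*s^2 + 39*s + 180) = (s - 4)*(s + 3)*(s^3 + s^2 - 21*s - 45) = (s - 5)*(s - 4)*(s + 3)*(s^2 + 6*s + 9) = (s - 5)*(s - 4)*(s + 3)^2*(s + 3)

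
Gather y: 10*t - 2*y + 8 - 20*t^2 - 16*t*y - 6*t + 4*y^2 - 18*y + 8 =-20*t^2 + 4*t + 4*y^2 + y*(-16*t - 20) + 16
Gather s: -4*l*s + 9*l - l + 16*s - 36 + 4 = 8*l + s*(16 - 4*l) - 32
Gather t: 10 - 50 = -40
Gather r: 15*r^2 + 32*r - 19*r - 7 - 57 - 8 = 15*r^2 + 13*r - 72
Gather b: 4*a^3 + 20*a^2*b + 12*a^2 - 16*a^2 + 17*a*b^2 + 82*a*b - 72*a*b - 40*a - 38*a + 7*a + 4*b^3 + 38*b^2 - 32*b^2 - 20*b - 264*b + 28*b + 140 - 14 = 4*a^3 - 4*a^2 - 71*a + 4*b^3 + b^2*(17*a + 6) + b*(20*a^2 + 10*a - 256) + 126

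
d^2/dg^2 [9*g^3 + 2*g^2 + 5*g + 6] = 54*g + 4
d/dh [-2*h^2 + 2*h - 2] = 2 - 4*h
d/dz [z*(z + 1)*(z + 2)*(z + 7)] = 4*z^3 + 30*z^2 + 46*z + 14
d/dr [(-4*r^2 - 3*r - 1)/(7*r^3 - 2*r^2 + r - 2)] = (28*r^4 + 42*r^3 + 11*r^2 + 12*r + 7)/(49*r^6 - 28*r^5 + 18*r^4 - 32*r^3 + 9*r^2 - 4*r + 4)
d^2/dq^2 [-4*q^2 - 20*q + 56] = -8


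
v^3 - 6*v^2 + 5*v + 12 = (v - 4)*(v - 3)*(v + 1)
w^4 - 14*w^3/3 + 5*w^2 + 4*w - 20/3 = (w - 2)^2*(w - 5/3)*(w + 1)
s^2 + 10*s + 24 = (s + 4)*(s + 6)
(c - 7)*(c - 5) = c^2 - 12*c + 35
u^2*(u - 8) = u^3 - 8*u^2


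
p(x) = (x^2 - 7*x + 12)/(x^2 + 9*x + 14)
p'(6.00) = 0.04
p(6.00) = 0.06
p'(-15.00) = 0.31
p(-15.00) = 3.29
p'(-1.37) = -14.42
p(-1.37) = 6.62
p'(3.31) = -0.01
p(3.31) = -0.00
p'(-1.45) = -19.12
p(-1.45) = 7.95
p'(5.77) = 0.04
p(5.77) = 0.05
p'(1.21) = -0.26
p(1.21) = 0.19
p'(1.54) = -0.18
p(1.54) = 0.12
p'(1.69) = -0.15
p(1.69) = 0.09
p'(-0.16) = -1.30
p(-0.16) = 1.04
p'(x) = (-2*x - 9)*(x^2 - 7*x + 12)/(x^2 + 9*x + 14)^2 + (2*x - 7)/(x^2 + 9*x + 14)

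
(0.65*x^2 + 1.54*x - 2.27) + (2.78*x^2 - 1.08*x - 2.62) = 3.43*x^2 + 0.46*x - 4.89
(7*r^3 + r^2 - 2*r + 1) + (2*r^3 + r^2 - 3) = 9*r^3 + 2*r^2 - 2*r - 2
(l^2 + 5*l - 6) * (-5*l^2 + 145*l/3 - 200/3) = -5*l^4 + 70*l^3/3 + 205*l^2 - 1870*l/3 + 400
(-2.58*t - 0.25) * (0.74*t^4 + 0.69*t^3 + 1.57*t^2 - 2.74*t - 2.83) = -1.9092*t^5 - 1.9652*t^4 - 4.2231*t^3 + 6.6767*t^2 + 7.9864*t + 0.7075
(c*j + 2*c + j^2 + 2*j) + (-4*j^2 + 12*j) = c*j + 2*c - 3*j^2 + 14*j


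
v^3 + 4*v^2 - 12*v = v*(v - 2)*(v + 6)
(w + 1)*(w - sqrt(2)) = w^2 - sqrt(2)*w + w - sqrt(2)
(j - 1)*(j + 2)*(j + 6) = j^3 + 7*j^2 + 4*j - 12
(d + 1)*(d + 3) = d^2 + 4*d + 3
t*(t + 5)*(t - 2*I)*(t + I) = t^4 + 5*t^3 - I*t^3 + 2*t^2 - 5*I*t^2 + 10*t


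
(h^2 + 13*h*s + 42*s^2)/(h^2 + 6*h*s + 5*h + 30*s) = (h + 7*s)/(h + 5)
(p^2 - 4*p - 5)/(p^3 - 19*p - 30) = (p + 1)/(p^2 + 5*p + 6)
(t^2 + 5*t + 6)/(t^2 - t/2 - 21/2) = 2*(t + 2)/(2*t - 7)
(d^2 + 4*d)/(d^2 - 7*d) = (d + 4)/(d - 7)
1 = 1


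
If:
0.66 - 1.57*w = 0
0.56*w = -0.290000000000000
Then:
No Solution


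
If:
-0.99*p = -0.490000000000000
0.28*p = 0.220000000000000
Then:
No Solution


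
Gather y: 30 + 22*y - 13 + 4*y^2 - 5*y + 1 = 4*y^2 + 17*y + 18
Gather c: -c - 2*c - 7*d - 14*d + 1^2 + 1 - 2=-3*c - 21*d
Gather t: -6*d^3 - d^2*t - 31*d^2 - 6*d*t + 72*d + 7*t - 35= -6*d^3 - 31*d^2 + 72*d + t*(-d^2 - 6*d + 7) - 35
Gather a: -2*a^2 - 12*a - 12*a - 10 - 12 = -2*a^2 - 24*a - 22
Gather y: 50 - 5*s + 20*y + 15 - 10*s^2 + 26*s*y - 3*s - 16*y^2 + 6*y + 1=-10*s^2 - 8*s - 16*y^2 + y*(26*s + 26) + 66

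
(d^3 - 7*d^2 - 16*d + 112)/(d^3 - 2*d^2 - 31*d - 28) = (d - 4)/(d + 1)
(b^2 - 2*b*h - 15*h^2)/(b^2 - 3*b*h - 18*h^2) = (b - 5*h)/(b - 6*h)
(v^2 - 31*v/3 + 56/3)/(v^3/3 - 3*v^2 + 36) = (3*v^2 - 31*v + 56)/(v^3 - 9*v^2 + 108)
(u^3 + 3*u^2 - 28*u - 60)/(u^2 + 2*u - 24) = (u^2 - 3*u - 10)/(u - 4)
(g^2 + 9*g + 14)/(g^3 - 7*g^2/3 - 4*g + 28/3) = 3*(g + 7)/(3*g^2 - 13*g + 14)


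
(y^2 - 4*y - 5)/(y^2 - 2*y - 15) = (y + 1)/(y + 3)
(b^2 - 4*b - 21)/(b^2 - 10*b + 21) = (b + 3)/(b - 3)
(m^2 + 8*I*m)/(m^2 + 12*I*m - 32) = m/(m + 4*I)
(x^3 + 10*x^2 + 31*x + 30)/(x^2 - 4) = (x^2 + 8*x + 15)/(x - 2)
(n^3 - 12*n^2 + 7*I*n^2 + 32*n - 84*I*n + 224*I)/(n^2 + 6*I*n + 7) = (n^2 - 12*n + 32)/(n - I)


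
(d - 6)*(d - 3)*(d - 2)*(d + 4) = d^4 - 7*d^3 - 8*d^2 + 108*d - 144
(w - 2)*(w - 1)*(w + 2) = w^3 - w^2 - 4*w + 4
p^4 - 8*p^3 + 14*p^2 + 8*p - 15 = (p - 5)*(p - 3)*(p - 1)*(p + 1)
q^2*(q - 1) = q^3 - q^2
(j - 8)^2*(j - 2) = j^3 - 18*j^2 + 96*j - 128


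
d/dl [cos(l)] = -sin(l)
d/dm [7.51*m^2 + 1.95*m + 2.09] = 15.02*m + 1.95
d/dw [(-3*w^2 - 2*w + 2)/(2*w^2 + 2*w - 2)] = w*(2 - w)/(2*(w^4 + 2*w^3 - w^2 - 2*w + 1))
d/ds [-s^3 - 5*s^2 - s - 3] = -3*s^2 - 10*s - 1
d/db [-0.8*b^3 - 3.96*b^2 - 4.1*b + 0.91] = -2.4*b^2 - 7.92*b - 4.1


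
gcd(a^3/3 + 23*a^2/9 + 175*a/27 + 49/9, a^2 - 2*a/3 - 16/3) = 1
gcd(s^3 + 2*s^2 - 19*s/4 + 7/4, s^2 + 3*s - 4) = s - 1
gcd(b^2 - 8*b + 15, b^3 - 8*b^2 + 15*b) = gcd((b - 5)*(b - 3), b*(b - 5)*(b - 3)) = b^2 - 8*b + 15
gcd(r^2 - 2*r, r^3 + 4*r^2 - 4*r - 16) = r - 2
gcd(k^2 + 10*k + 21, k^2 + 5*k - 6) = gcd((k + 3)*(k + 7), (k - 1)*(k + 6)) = 1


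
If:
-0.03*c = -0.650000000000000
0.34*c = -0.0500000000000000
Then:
No Solution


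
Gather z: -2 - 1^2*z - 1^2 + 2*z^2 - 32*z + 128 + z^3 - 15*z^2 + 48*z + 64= z^3 - 13*z^2 + 15*z + 189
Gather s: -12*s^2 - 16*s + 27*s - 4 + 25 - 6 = -12*s^2 + 11*s + 15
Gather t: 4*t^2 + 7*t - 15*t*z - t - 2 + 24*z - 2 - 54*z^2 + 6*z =4*t^2 + t*(6 - 15*z) - 54*z^2 + 30*z - 4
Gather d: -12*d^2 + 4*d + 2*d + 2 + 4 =-12*d^2 + 6*d + 6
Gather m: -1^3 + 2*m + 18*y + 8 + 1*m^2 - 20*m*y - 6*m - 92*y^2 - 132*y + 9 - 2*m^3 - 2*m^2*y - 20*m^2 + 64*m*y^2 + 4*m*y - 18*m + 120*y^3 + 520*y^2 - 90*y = -2*m^3 + m^2*(-2*y - 19) + m*(64*y^2 - 16*y - 22) + 120*y^3 + 428*y^2 - 204*y + 16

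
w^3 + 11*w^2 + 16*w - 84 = (w - 2)*(w + 6)*(w + 7)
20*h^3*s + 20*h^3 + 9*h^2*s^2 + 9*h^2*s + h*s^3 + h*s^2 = (4*h + s)*(5*h + s)*(h*s + h)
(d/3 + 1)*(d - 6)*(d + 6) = d^3/3 + d^2 - 12*d - 36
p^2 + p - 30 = (p - 5)*(p + 6)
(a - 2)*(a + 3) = a^2 + a - 6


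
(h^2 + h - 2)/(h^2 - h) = (h + 2)/h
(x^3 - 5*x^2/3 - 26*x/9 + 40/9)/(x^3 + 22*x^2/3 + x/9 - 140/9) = (x - 2)/(x + 7)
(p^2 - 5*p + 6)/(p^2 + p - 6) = (p - 3)/(p + 3)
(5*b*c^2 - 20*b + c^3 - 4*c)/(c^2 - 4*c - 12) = (5*b*c - 10*b + c^2 - 2*c)/(c - 6)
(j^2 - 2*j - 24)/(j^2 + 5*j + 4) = (j - 6)/(j + 1)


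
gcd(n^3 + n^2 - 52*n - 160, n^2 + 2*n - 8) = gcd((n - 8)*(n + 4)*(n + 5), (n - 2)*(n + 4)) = n + 4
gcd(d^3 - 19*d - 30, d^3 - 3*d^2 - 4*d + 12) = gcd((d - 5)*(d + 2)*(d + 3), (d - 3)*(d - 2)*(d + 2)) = d + 2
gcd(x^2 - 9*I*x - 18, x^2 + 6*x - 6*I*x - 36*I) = x - 6*I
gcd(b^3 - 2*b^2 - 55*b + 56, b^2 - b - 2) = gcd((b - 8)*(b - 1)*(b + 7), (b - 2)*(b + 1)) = 1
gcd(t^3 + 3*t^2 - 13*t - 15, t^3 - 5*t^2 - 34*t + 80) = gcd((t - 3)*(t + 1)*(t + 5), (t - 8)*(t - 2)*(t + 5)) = t + 5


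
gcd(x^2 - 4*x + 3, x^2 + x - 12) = x - 3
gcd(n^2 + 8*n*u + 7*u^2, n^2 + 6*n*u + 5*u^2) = n + u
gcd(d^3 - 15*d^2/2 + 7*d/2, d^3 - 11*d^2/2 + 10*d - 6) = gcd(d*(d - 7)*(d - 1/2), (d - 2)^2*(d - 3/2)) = 1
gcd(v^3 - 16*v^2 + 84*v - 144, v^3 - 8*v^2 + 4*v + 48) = v^2 - 10*v + 24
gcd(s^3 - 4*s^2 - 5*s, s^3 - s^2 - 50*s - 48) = s + 1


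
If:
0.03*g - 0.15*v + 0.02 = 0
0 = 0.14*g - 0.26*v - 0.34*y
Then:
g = 3.86363636363636*y + 0.393939393939394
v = 0.772727272727273*y + 0.212121212121212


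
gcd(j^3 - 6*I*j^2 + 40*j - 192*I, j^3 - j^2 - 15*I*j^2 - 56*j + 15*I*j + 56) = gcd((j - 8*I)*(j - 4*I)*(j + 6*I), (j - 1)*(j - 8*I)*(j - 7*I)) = j - 8*I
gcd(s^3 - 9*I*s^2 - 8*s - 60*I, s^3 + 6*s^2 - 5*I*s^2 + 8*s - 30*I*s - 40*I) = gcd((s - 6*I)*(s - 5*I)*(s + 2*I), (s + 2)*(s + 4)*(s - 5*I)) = s - 5*I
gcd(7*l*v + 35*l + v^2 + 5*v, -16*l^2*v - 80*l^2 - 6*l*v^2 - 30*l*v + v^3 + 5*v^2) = v + 5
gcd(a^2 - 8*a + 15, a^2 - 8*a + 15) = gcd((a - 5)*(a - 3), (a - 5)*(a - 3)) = a^2 - 8*a + 15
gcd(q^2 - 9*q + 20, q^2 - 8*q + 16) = q - 4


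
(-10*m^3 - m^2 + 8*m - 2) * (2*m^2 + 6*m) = -20*m^5 - 62*m^4 + 10*m^3 + 44*m^2 - 12*m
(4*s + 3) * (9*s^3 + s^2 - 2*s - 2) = 36*s^4 + 31*s^3 - 5*s^2 - 14*s - 6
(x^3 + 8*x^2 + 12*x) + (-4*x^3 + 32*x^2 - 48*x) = -3*x^3 + 40*x^2 - 36*x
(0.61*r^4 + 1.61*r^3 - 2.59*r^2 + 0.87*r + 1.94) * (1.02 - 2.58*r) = -1.5738*r^5 - 3.5316*r^4 + 8.3244*r^3 - 4.8864*r^2 - 4.1178*r + 1.9788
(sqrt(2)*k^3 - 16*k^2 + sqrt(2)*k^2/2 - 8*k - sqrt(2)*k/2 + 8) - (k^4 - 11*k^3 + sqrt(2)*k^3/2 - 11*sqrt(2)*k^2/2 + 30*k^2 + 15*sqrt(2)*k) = -k^4 + sqrt(2)*k^3/2 + 11*k^3 - 46*k^2 + 6*sqrt(2)*k^2 - 31*sqrt(2)*k/2 - 8*k + 8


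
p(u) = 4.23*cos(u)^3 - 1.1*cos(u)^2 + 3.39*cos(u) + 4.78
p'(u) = -12.69*sin(u)*cos(u)^2 + 2.2*sin(u)*cos(u) - 3.39*sin(u)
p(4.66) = 4.60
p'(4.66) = 3.54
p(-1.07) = 6.62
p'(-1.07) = 4.61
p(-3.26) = -3.81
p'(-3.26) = -2.14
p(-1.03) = 6.81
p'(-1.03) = 4.82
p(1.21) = 6.03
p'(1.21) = -3.92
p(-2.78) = -2.81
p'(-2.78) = 5.85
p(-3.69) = -1.54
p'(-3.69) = -7.56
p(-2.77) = -2.76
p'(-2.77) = 5.98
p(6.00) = 10.77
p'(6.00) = 3.63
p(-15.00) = -0.28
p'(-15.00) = 8.05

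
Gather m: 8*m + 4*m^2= 4*m^2 + 8*m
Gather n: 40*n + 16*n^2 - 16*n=16*n^2 + 24*n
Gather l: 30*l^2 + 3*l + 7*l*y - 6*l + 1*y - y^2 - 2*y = 30*l^2 + l*(7*y - 3) - y^2 - y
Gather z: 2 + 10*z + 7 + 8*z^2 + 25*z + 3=8*z^2 + 35*z + 12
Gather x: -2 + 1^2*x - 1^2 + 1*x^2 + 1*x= x^2 + 2*x - 3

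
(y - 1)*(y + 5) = y^2 + 4*y - 5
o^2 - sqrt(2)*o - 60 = (o - 6*sqrt(2))*(o + 5*sqrt(2))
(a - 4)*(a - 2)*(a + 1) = a^3 - 5*a^2 + 2*a + 8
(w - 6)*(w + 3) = w^2 - 3*w - 18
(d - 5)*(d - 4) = d^2 - 9*d + 20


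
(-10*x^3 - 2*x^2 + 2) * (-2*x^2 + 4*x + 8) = 20*x^5 - 36*x^4 - 88*x^3 - 20*x^2 + 8*x + 16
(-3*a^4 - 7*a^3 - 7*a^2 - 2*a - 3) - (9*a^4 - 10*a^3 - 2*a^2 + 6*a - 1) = -12*a^4 + 3*a^3 - 5*a^2 - 8*a - 2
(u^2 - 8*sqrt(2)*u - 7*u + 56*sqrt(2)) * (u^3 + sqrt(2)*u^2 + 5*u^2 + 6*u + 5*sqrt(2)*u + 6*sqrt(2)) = u^5 - 7*sqrt(2)*u^4 - 2*u^4 - 45*u^3 + 14*sqrt(2)*u^3 - 10*u^2 + 203*sqrt(2)*u^2 + 294*sqrt(2)*u + 464*u + 672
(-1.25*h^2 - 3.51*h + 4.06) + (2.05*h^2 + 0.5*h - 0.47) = 0.8*h^2 - 3.01*h + 3.59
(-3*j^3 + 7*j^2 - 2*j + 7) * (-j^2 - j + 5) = 3*j^5 - 4*j^4 - 20*j^3 + 30*j^2 - 17*j + 35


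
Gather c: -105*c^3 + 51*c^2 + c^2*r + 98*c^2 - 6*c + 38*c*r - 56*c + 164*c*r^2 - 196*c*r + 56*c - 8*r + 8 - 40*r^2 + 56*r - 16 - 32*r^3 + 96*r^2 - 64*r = -105*c^3 + c^2*(r + 149) + c*(164*r^2 - 158*r - 6) - 32*r^3 + 56*r^2 - 16*r - 8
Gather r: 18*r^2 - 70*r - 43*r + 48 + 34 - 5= 18*r^2 - 113*r + 77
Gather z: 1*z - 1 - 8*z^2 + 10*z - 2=-8*z^2 + 11*z - 3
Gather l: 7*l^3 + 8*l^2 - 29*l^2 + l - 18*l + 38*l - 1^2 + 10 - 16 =7*l^3 - 21*l^2 + 21*l - 7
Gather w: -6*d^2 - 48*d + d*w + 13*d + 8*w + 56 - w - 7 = -6*d^2 - 35*d + w*(d + 7) + 49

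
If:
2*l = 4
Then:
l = 2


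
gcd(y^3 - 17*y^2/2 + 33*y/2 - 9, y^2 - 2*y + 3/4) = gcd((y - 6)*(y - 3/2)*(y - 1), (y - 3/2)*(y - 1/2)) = y - 3/2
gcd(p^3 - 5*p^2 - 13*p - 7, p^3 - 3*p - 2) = p^2 + 2*p + 1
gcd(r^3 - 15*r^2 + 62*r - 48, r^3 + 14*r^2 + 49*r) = 1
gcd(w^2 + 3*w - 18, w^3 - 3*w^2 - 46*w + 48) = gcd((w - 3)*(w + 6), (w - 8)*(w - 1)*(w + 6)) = w + 6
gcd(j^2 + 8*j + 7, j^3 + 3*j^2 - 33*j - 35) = j^2 + 8*j + 7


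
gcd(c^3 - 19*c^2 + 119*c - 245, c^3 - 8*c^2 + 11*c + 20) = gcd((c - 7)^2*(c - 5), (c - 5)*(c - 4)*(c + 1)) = c - 5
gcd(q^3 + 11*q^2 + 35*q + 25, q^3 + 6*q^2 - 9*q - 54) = 1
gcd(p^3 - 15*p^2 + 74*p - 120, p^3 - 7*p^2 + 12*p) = p - 4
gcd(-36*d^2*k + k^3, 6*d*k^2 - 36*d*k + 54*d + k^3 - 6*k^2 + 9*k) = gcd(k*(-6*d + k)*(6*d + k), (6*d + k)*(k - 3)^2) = 6*d + k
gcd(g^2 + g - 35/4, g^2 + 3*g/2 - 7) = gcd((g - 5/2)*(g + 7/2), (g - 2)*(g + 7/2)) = g + 7/2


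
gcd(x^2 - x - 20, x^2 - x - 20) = x^2 - x - 20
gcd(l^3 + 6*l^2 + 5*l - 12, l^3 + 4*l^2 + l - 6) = l^2 + 2*l - 3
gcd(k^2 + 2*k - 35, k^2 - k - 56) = k + 7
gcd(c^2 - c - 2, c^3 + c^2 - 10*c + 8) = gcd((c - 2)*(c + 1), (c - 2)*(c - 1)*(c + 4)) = c - 2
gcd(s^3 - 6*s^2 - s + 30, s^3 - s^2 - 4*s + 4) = s + 2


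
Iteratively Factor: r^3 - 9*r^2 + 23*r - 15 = (r - 5)*(r^2 - 4*r + 3) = (r - 5)*(r - 1)*(r - 3)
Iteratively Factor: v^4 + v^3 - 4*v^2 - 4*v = (v - 2)*(v^3 + 3*v^2 + 2*v) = (v - 2)*(v + 1)*(v^2 + 2*v) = (v - 2)*(v + 1)*(v + 2)*(v)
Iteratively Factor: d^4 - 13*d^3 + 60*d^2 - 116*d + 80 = (d - 2)*(d^3 - 11*d^2 + 38*d - 40) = (d - 2)^2*(d^2 - 9*d + 20) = (d - 4)*(d - 2)^2*(d - 5)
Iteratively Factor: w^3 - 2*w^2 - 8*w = (w + 2)*(w^2 - 4*w) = w*(w + 2)*(w - 4)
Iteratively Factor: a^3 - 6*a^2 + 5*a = (a - 1)*(a^2 - 5*a) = a*(a - 1)*(a - 5)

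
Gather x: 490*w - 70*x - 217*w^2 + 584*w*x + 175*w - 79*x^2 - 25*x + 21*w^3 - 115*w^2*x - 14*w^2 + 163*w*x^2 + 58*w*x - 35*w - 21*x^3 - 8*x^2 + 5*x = 21*w^3 - 231*w^2 + 630*w - 21*x^3 + x^2*(163*w - 87) + x*(-115*w^2 + 642*w - 90)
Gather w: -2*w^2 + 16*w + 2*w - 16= -2*w^2 + 18*w - 16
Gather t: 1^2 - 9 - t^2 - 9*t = -t^2 - 9*t - 8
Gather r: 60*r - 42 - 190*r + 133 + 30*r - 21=70 - 100*r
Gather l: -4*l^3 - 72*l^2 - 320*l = -4*l^3 - 72*l^2 - 320*l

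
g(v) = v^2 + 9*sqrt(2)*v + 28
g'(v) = 2*v + 9*sqrt(2)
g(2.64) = 68.57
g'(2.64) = 18.01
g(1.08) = 42.91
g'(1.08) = 14.89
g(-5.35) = -11.47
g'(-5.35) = 2.03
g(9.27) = 231.92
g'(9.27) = 31.27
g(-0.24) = 25.00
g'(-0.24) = 12.25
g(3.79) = 90.60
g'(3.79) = 20.31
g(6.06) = 141.85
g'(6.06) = 24.85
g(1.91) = 55.96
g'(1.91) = 16.55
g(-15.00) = 62.08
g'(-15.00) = -17.27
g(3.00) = 75.18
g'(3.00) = 18.73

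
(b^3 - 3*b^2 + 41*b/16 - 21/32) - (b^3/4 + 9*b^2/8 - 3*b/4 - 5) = 3*b^3/4 - 33*b^2/8 + 53*b/16 + 139/32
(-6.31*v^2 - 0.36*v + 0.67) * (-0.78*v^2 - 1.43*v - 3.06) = 4.9218*v^4 + 9.3041*v^3 + 19.3008*v^2 + 0.1435*v - 2.0502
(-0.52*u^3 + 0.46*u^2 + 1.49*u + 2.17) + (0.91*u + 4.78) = -0.52*u^3 + 0.46*u^2 + 2.4*u + 6.95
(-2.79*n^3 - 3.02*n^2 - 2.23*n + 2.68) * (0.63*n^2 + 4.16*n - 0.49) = -1.7577*n^5 - 13.509*n^4 - 12.601*n^3 - 6.1086*n^2 + 12.2415*n - 1.3132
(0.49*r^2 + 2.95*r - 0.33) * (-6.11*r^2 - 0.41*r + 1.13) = -2.9939*r^4 - 18.2254*r^3 + 1.3605*r^2 + 3.4688*r - 0.3729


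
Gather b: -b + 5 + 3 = 8 - b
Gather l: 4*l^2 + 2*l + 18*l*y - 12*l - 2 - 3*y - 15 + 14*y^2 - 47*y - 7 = 4*l^2 + l*(18*y - 10) + 14*y^2 - 50*y - 24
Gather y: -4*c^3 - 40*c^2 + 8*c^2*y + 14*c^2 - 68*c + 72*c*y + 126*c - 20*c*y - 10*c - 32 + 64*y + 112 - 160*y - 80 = -4*c^3 - 26*c^2 + 48*c + y*(8*c^2 + 52*c - 96)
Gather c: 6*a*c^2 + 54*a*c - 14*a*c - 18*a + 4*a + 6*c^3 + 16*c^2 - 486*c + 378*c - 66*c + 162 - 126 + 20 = -14*a + 6*c^3 + c^2*(6*a + 16) + c*(40*a - 174) + 56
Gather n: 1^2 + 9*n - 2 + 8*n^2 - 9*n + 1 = 8*n^2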